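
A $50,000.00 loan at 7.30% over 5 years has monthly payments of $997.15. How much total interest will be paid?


Total paid over the life of the loan = PMT × n.
Total paid = $997.15 × 60 = $59,829.00
Total interest = total paid − principal = $59,829.00 − $50,000.00 = $9,829.00

Total interest = (PMT × n) - PV = $9,829.00


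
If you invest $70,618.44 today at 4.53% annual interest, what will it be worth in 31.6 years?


Future value formula: FV = PV × (1 + r)^t
FV = $70,618.44 × (1 + 0.0453)^31.6
FV = $70,618.44 × 4.05521638
FV = $286,373.05

FV = PV × (1 + r)^t = $286,373.05


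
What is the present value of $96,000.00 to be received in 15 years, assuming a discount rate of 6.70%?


Present value formula: PV = FV / (1 + r)^t
PV = $96,000.00 / (1 + 0.067)^15
PV = $96,000.00 / 2.6452474
PV = $36,291.50

PV = FV / (1 + r)^t = $36,291.50


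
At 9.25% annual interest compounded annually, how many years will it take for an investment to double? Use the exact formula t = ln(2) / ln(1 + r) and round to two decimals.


Doubling condition: (1 + r)^t = 2
Take ln of both sides: t × ln(1 + r) = ln(2)
t = ln(2) / ln(1 + r)
t = 0.693147 / 0.088469
t = 7.83

t = ln(2) / ln(1 + r) = 7.83 years


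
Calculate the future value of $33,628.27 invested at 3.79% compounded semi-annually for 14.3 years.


Compound interest formula: A = P(1 + r/n)^(nt)
A = $33,628.27 × (1 + 0.0379/2)^(2 × 14.3)
Growth factor: (1 + 0.0379/2)^28.6 = 1.7106934
A = $33,628.27 × 1.7106934
A = $57,527.66

A = P(1 + r/n)^(nt) = $57,527.66


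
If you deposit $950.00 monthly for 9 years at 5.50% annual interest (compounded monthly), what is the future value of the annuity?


Future value of an ordinary annuity: FV = PMT × ((1 + r)^n − 1) / r
Monthly rate r = 0.055/12 ≈ 0.00458333, n = 108
FV = $950.00 × ((1 + 0.055/12)^108 − 1) / (0.055/12)
FV = $950.00 × 139.340512
FV = $132,373.49

FV = PMT × ((1+r)^n - 1)/r = $132,373.49


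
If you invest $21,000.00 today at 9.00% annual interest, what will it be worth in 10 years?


Future value formula: FV = PV × (1 + r)^t
FV = $21,000.00 × (1 + 0.09)^10
FV = $21,000.00 × 2.367364
FV = $49,714.64

FV = PV × (1 + r)^t = $49,714.64


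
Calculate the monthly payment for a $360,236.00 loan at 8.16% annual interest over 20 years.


Loan payment formula: PMT = PV × r / (1 − (1 + r)^(−n))
Monthly rate r = 0.0816/12 = 0.0068, n = 240 months
Denominator: 1 − (1 + 0.0816/12)^(−240) = 0.803379
PMT = $360,236.00 × (0.0816/12) / 0.803379
PMT = $3,049.13 per month

PMT = PV × r / (1-(1+r)^(-n)) = $3,049.13/month


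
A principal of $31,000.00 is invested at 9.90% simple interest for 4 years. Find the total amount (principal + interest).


Total amount formula: A = P(1 + rt) = P + P·r·t
Interest: I = P × r × t = $31,000.00 × 0.099 × 4 = $12,276.00
A = P + I = $31,000.00 + $12,276.00 = $43,276.00

A = P + I = P(1 + rt) = $43,276.00


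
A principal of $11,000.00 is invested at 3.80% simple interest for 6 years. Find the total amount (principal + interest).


Total amount formula: A = P(1 + rt) = P + P·r·t
Interest: I = P × r × t = $11,000.00 × 0.038 × 6 = $2,508.00
A = P + I = $11,000.00 + $2,508.00 = $13,508.00

A = P + I = P(1 + rt) = $13,508.00


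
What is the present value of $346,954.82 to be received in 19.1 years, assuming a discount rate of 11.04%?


Present value formula: PV = FV / (1 + r)^t
PV = $346,954.82 / (1 + 0.1104)^19.1
PV = $346,954.82 / 7.390223
PV = $46,947.81

PV = FV / (1 + r)^t = $46,947.81


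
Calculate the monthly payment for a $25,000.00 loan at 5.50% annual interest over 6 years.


Loan payment formula: PMT = PV × r / (1 − (1 + r)^(−n))
Monthly rate r = 0.055/12 ≈ 0.00458333, n = 72 months
Denominator: 1 − (1 + 0.055/12)^(−72) = 0.280534
PMT = $25,000.00 × (0.055/12) / 0.280534
PMT = $408.45 per month

PMT = PV × r / (1-(1+r)^(-n)) = $408.45/month


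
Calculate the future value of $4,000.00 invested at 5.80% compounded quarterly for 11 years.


Compound interest formula: A = P(1 + r/n)^(nt)
A = $4,000.00 × (1 + 0.058/4)^(4 × 11)
Growth factor: (1 + 0.058/4)^44 = 1.884041
A = $4,000.00 × 1.884041
A = $7,536.16

A = P(1 + r/n)^(nt) = $7,536.16


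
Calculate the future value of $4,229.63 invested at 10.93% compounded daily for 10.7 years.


Compound interest formula: A = P(1 + r/n)^(nt)
A = $4,229.63 × (1 + 0.1093/365)^(365 × 10.7)
Growth factor: (1 + 0.1093/365)^3905.5 = 3.2198505
A = $4,229.63 × 3.2198505
A = $13,618.78

A = P(1 + r/n)^(nt) = $13,618.78


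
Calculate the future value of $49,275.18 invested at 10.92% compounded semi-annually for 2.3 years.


Compound interest formula: A = P(1 + r/n)^(nt)
A = $49,275.18 × (1 + 0.1092/2)^(2 × 2.3)
Growth factor: (1 + 0.1092/2)^4.6 = 1.2770377
A = $49,275.18 × 1.2770377
A = $62,926.26

A = P(1 + r/n)^(nt) = $62,926.26


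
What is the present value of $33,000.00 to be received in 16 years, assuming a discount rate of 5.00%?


Present value formula: PV = FV / (1 + r)^t
PV = $33,000.00 / (1 + 0.05)^16
PV = $33,000.00 / 2.182875
PV = $15,117.68

PV = FV / (1 + r)^t = $15,117.68


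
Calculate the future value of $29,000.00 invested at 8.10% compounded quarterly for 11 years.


Compound interest formula: A = P(1 + r/n)^(nt)
A = $29,000.00 × (1 + 0.081/4)^(4 × 11)
Growth factor: (1 + 0.081/4)^44 = 2.4159645
A = $29,000.00 × 2.4159645
A = $70,062.97

A = P(1 + r/n)^(nt) = $70,062.97


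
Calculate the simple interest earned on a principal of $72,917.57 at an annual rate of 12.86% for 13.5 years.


Simple interest formula: I = P × r × t
I = $72,917.57 × 0.1286 × 13.5
I = $126,592.19

I = P × r × t = $126,592.19


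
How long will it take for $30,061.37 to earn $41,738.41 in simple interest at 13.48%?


Rearrange the simple interest formula for t:
I = P × r × t  ⇒  t = I / (P × r)
t = $41,738.41 / ($30,061.37 × 0.1348)
t = 10.3

t = I/(P×r) = 10.3 years


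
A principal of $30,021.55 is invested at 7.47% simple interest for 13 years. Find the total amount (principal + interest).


Total amount formula: A = P(1 + rt) = P + P·r·t
Interest: I = P × r × t = $30,021.55 × 0.0747 × 13 = $29,153.93
A = P + I = $30,021.55 + $29,153.93 = $59,175.48

A = P + I = P(1 + rt) = $59,175.48


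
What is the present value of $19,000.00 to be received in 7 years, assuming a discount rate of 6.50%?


Present value formula: PV = FV / (1 + r)^t
PV = $19,000.00 / (1 + 0.065)^7
PV = $19,000.00 / 1.5539865
PV = $12,226.62

PV = FV / (1 + r)^t = $12,226.62


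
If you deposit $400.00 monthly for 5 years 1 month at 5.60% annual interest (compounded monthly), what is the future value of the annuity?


Future value of an ordinary annuity: FV = PMT × ((1 + r)^n − 1) / r
Monthly rate r = 0.056/12 ≈ 0.00466667, n = 61
FV = $400.00 × ((1 + 0.056/12)^61 − 1) / (0.056/12)
FV = $400.00 × 70.379767
FV = $28,151.91

FV = PMT × ((1+r)^n - 1)/r = $28,151.91


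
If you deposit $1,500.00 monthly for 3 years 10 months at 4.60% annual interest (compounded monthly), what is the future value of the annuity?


Future value of an ordinary annuity: FV = PMT × ((1 + r)^n − 1) / r
Monthly rate r = 0.046/12 ≈ 0.00383333, n = 46
FV = $1,500.00 × ((1 + 0.046/12)^46 − 1) / (0.046/12)
FV = $1,500.00 × 50.200058
FV = $75,300.09

FV = PMT × ((1+r)^n - 1)/r = $75,300.09


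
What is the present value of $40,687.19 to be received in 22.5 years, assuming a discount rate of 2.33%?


Present value formula: PV = FV / (1 + r)^t
PV = $40,687.19 / (1 + 0.0233)^22.5
PV = $40,687.19 / 1.679063
PV = $24,232.08

PV = FV / (1 + r)^t = $24,232.08


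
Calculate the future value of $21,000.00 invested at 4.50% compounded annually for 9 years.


Compound interest formula: A = P(1 + r/n)^(nt)
A = $21,000.00 × (1 + 0.045/1)^(1 × 9)
Growth factor: (1 + 0.045/1)^9 = 1.4860951
A = $21,000.00 × 1.4860951
A = $31,208.00

A = P(1 + r/n)^(nt) = $31,208.00


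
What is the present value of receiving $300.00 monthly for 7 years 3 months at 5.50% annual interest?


Present value of an ordinary annuity: PV = PMT × (1 − (1 + r)^(−n)) / r
Monthly rate r = 0.055/12 ≈ 0.00458333, n = 87
PV = $300.00 × (1 − (1 + 0.055/12)^(−87)) / (0.055/12)
PV = $300.00 × 71.613777
PV = $21,484.13

PV = PMT × (1-(1+r)^(-n))/r = $21,484.13


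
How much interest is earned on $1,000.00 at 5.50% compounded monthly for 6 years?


Compound interest earned = final amount − principal.
A = P(1 + r/n)^(nt) = $1,000.00 × (1 + 0.055/12)^(12 × 6) = $1,389.92
Interest = A − P = $1,389.92 − $1,000.00 = $389.92

Interest = A - P = $389.92


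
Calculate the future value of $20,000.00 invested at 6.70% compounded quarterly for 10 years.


Compound interest formula: A = P(1 + r/n)^(nt)
A = $20,000.00 × (1 + 0.067/4)^(4 × 10)
Growth factor: (1 + 0.067/4)^40 = 1.9434226
A = $20,000.00 × 1.9434226
A = $38,868.45

A = P(1 + r/n)^(nt) = $38,868.45


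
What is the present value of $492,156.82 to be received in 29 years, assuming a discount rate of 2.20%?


Present value formula: PV = FV / (1 + r)^t
PV = $492,156.82 / (1 + 0.022)^29
PV = $492,156.82 / 1.8796456
PV = $261,834.90

PV = FV / (1 + r)^t = $261,834.90


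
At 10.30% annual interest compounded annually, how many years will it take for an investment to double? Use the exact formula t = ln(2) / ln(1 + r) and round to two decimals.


Doubling condition: (1 + r)^t = 2
Take ln of both sides: t × ln(1 + r) = ln(2)
t = ln(2) / ln(1 + r)
t = 0.693147 / 0.098034
t = 7.07

t = ln(2) / ln(1 + r) = 7.07 years


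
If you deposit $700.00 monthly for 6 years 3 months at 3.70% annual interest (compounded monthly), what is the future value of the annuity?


Future value of an ordinary annuity: FV = PMT × ((1 + r)^n − 1) / r
Monthly rate r = 0.037/12 ≈ 0.00308333, n = 75
FV = $700.00 × ((1 + 0.037/12)^75 − 1) / (0.037/12)
FV = $700.00 × 84.235453
FV = $58,964.82

FV = PMT × ((1+r)^n - 1)/r = $58,964.82


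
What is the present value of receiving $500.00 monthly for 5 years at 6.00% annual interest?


Present value of an ordinary annuity: PV = PMT × (1 − (1 + r)^(−n)) / r
Monthly rate r = 0.06/12 = 0.005, n = 60
PV = $500.00 × (1 − (1 + 0.06/12)^(−60)) / (0.06/12)
PV = $500.00 × 51.725561
PV = $25,862.78

PV = PMT × (1-(1+r)^(-n))/r = $25,862.78


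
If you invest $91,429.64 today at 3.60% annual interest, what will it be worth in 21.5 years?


Future value formula: FV = PV × (1 + r)^t
FV = $91,429.64 × (1 + 0.036)^21.5
FV = $91,429.64 × 2.139118
FV = $195,578.79

FV = PV × (1 + r)^t = $195,578.79


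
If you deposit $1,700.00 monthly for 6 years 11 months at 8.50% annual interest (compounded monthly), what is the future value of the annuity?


Future value of an ordinary annuity: FV = PMT × ((1 + r)^n − 1) / r
Monthly rate r = 0.085/12 ≈ 0.00708333, n = 83
FV = $1,700.00 × ((1 + 0.085/12)^83 − 1) / (0.085/12)
FV = $1,700.00 × 112.448052
FV = $191,161.69

FV = PMT × ((1+r)^n - 1)/r = $191,161.69


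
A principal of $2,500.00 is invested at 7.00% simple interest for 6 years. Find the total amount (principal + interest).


Total amount formula: A = P(1 + rt) = P + P·r·t
Interest: I = P × r × t = $2,500.00 × 0.07 × 6 = $1,050.00
A = P + I = $2,500.00 + $1,050.00 = $3,550.00

A = P + I = P(1 + rt) = $3,550.00


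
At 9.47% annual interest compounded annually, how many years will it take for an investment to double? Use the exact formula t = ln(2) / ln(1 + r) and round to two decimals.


Doubling condition: (1 + r)^t = 2
Take ln of both sides: t × ln(1 + r) = ln(2)
t = ln(2) / ln(1 + r)
t = 0.693147 / 0.090480
t = 7.66

t = ln(2) / ln(1 + r) = 7.66 years


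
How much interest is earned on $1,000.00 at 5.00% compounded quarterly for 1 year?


Compound interest earned = final amount − principal.
A = P(1 + r/n)^(nt) = $1,000.00 × (1 + 0.05/4)^(4 × 1) = $1,050.95
Interest = A − P = $1,050.95 − $1,000.00 = $50.95

Interest = A - P = $50.95


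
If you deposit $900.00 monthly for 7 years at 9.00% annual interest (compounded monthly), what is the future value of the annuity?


Future value of an ordinary annuity: FV = PMT × ((1 + r)^n − 1) / r
Monthly rate r = 0.09/12 = 0.0075, n = 84
FV = $900.00 × ((1 + 0.09/12)^84 − 1) / (0.09/12)
FV = $900.00 × 116.426928
FV = $104,784.24

FV = PMT × ((1+r)^n - 1)/r = $104,784.24


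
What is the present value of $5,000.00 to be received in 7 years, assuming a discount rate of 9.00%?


Present value formula: PV = FV / (1 + r)^t
PV = $5,000.00 / (1 + 0.09)^7
PV = $5,000.00 / 1.828039
PV = $2,735.17

PV = FV / (1 + r)^t = $2,735.17


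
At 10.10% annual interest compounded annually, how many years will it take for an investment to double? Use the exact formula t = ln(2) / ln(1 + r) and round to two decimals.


Doubling condition: (1 + r)^t = 2
Take ln of both sides: t × ln(1 + r) = ln(2)
t = ln(2) / ln(1 + r)
t = 0.693147 / 0.096219
t = 7.20

t = ln(2) / ln(1 + r) = 7.20 years


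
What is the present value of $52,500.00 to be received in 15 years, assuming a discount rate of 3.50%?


Present value formula: PV = FV / (1 + r)^t
PV = $52,500.00 / (1 + 0.035)^15
PV = $52,500.00 / 1.6753488
PV = $31,336.76

PV = FV / (1 + r)^t = $31,336.76


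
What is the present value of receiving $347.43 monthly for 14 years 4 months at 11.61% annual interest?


Present value of an ordinary annuity: PV = PMT × (1 − (1 + r)^(−n)) / r
Monthly rate r = 0.1161/12 = 0.009675, n = 172
PV = $347.43 × (1 − (1 + 0.1161/12)^(−172)) / (0.1161/12)
PV = $347.43 × 83.629799
PV = $29,055.50

PV = PMT × (1-(1+r)^(-n))/r = $29,055.50


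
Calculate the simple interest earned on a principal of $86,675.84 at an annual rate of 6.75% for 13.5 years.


Simple interest formula: I = P × r × t
I = $86,675.84 × 0.0675 × 13.5
I = $78,983.36

I = P × r × t = $78,983.36


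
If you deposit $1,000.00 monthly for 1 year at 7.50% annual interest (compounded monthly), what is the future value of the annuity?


Future value of an ordinary annuity: FV = PMT × ((1 + r)^n − 1) / r
Monthly rate r = 0.075/12 = 0.00625, n = 12
FV = $1,000.00 × ((1 + 0.075/12)^12 − 1) / (0.075/12)
FV = $1,000.00 × 12.421216
FV = $12,421.22

FV = PMT × ((1+r)^n - 1)/r = $12,421.22


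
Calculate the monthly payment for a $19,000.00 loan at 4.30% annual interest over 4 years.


Loan payment formula: PMT = PV × r / (1 − (1 + r)^(−n))
Monthly rate r = 0.043/12 ≈ 0.00358333, n = 48 months
Denominator: 1 − (1 + 0.043/12)^(−48) = 0.157762
PMT = $19,000.00 × (0.043/12) / 0.157762
PMT = $431.56 per month

PMT = PV × r / (1-(1+r)^(-n)) = $431.56/month


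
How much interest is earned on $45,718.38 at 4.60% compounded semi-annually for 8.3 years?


Compound interest earned = final amount − principal.
A = P(1 + r/n)^(nt) = $45,718.38 × (1 + 0.046/2)^(2 × 8.3) = $66,684.72
Interest = A − P = $66,684.72 − $45,718.38 = $20,966.34

Interest = A - P = $20,966.34


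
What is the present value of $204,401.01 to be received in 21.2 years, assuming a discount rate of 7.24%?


Present value formula: PV = FV / (1 + r)^t
PV = $204,401.01 / (1 + 0.0724)^21.2
PV = $204,401.01 / 4.401131
PV = $46,442.84

PV = FV / (1 + r)^t = $46,442.84


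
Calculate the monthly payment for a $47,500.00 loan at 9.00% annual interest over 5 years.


Loan payment formula: PMT = PV × r / (1 − (1 + r)^(−n))
Monthly rate r = 0.09/12 = 0.0075, n = 60 months
Denominator: 1 − (1 + 0.09/12)^(−60) = 0.361300
PMT = $47,500.00 × (0.09/12) / 0.361300
PMT = $986.02 per month

PMT = PV × r / (1-(1+r)^(-n)) = $986.02/month


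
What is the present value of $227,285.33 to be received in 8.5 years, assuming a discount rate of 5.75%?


Present value formula: PV = FV / (1 + r)^t
PV = $227,285.33 / (1 + 0.0575)^8.5
PV = $227,285.33 / 1.6083598
PV = $141,314.98

PV = FV / (1 + r)^t = $141,314.98


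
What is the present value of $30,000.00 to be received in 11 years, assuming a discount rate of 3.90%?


Present value formula: PV = FV / (1 + r)^t
PV = $30,000.00 / (1 + 0.039)^11
PV = $30,000.00 / 1.523249
PV = $19,694.74

PV = FV / (1 + r)^t = $19,694.74


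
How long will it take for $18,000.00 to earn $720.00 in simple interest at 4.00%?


Rearrange the simple interest formula for t:
I = P × r × t  ⇒  t = I / (P × r)
t = $720.00 / ($18,000.00 × 0.04)
t = 1

t = I/(P×r) = 1 year


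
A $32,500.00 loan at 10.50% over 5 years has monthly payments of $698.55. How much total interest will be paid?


Total paid over the life of the loan = PMT × n.
Total paid = $698.55 × 60 = $41,913.00
Total interest = total paid − principal = $41,913.00 − $32,500.00 = $9,413.00

Total interest = (PMT × n) - PV = $9,413.00


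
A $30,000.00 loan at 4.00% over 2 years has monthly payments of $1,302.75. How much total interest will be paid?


Total paid over the life of the loan = PMT × n.
Total paid = $1,302.75 × 24 = $31,266.00
Total interest = total paid − principal = $31,266.00 − $30,000.00 = $1,266.00

Total interest = (PMT × n) - PV = $1,266.00


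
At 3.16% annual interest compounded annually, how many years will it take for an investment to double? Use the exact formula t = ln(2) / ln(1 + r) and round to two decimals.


Doubling condition: (1 + r)^t = 2
Take ln of both sides: t × ln(1 + r) = ln(2)
t = ln(2) / ln(1 + r)
t = 0.693147 / 0.031111
t = 22.28

t = ln(2) / ln(1 + r) = 22.28 years


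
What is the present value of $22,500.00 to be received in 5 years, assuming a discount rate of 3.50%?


Present value formula: PV = FV / (1 + r)^t
PV = $22,500.00 / (1 + 0.035)^5
PV = $22,500.00 / 1.187686
PV = $18,944.40

PV = FV / (1 + r)^t = $18,944.40


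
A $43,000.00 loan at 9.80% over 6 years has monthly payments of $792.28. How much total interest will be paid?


Total paid over the life of the loan = PMT × n.
Total paid = $792.28 × 72 = $57,044.16
Total interest = total paid − principal = $57,044.16 − $43,000.00 = $14,044.16

Total interest = (PMT × n) - PV = $14,044.16


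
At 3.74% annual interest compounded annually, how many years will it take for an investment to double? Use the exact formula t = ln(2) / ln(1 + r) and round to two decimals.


Doubling condition: (1 + r)^t = 2
Take ln of both sides: t × ln(1 + r) = ln(2)
t = ln(2) / ln(1 + r)
t = 0.693147 / 0.036718
t = 18.88

t = ln(2) / ln(1 + r) = 18.88 years


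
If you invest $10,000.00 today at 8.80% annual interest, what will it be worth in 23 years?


Future value formula: FV = PV × (1 + r)^t
FV = $10,000.00 × (1 + 0.088)^23
FV = $10,000.00 × 6.957682
FV = $69,576.82

FV = PV × (1 + r)^t = $69,576.82


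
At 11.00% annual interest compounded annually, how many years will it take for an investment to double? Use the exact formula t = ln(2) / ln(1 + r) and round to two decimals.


Doubling condition: (1 + r)^t = 2
Take ln of both sides: t × ln(1 + r) = ln(2)
t = ln(2) / ln(1 + r)
t = 0.693147 / 0.104360
t = 6.64

t = ln(2) / ln(1 + r) = 6.64 years


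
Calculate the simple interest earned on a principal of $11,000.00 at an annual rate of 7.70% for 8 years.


Simple interest formula: I = P × r × t
I = $11,000.00 × 0.077 × 8
I = $6,776.00

I = P × r × t = $6,776.00


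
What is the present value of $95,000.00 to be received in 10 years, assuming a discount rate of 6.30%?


Present value formula: PV = FV / (1 + r)^t
PV = $95,000.00 / (1 + 0.063)^10
PV = $95,000.00 / 1.8421825
PV = $51,569.27

PV = FV / (1 + r)^t = $51,569.27


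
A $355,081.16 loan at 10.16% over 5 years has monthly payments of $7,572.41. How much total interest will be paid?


Total paid over the life of the loan = PMT × n.
Total paid = $7,572.41 × 60 = $454,344.60
Total interest = total paid − principal = $454,344.60 − $355,081.16 = $99,263.44

Total interest = (PMT × n) - PV = $99,263.44


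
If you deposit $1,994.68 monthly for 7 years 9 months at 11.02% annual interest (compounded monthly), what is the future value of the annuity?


Future value of an ordinary annuity: FV = PMT × ((1 + r)^n − 1) / r
Monthly rate r = 0.1102/12 ≈ 0.00918333, n = 93
FV = $1,994.68 × ((1 + 0.1102/12)^93 − 1) / (0.1102/12)
FV = $1,994.68 × 145.916873
FV = $291,057.47

FV = PMT × ((1+r)^n - 1)/r = $291,057.47


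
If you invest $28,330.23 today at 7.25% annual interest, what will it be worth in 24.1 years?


Future value formula: FV = PV × (1 + r)^t
FV = $28,330.23 × (1 + 0.0725)^24.1
FV = $28,330.23 × 5.4022534
FV = $153,047.08

FV = PV × (1 + r)^t = $153,047.08


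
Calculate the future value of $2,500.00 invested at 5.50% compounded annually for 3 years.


Compound interest formula: A = P(1 + r/n)^(nt)
A = $2,500.00 × (1 + 0.055/1)^(1 × 3)
Growth factor: (1 + 0.055/1)^3 = 1.174241
A = $2,500.00 × 1.174241
A = $2,935.60

A = P(1 + r/n)^(nt) = $2,935.60


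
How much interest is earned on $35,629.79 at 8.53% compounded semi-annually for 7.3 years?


Compound interest earned = final amount − principal.
A = P(1 + r/n)^(nt) = $35,629.79 × (1 + 0.0853/2)^(2 × 7.3) = $65,559.56
Interest = A − P = $65,559.56 − $35,629.79 = $29,929.77

Interest = A - P = $29,929.77


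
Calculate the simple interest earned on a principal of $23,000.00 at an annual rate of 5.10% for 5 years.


Simple interest formula: I = P × r × t
I = $23,000.00 × 0.051 × 5
I = $5,865.00

I = P × r × t = $5,865.00


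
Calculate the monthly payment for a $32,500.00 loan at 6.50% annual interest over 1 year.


Loan payment formula: PMT = PV × r / (1 − (1 + r)^(−n))
Monthly rate r = 0.065/12 ≈ 0.00541667, n = 12 months
Denominator: 1 − (1 + 0.065/12)^(−12) = 0.0627682
PMT = $32,500.00 × (0.065/12) / 0.0627682
PMT = $2,804.63 per month

PMT = PV × r / (1-(1+r)^(-n)) = $2,804.63/month


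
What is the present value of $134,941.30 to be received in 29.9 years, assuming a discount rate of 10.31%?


Present value formula: PV = FV / (1 + r)^t
PV = $134,941.30 / (1 + 0.1031)^29.9
PV = $134,941.30 / 18.801177
PV = $7,177.28

PV = FV / (1 + r)^t = $7,177.28


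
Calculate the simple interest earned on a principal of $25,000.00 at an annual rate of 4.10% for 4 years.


Simple interest formula: I = P × r × t
I = $25,000.00 × 0.041 × 4
I = $4,100.00

I = P × r × t = $4,100.00


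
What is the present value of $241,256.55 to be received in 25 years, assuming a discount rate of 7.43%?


Present value formula: PV = FV / (1 + r)^t
PV = $241,256.55 / (1 + 0.0743)^25
PV = $241,256.55 / 5.999836
PV = $40,210.52

PV = FV / (1 + r)^t = $40,210.52


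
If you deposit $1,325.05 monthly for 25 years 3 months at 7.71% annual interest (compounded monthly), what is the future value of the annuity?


Future value of an ordinary annuity: FV = PMT × ((1 + r)^n − 1) / r
Monthly rate r = 0.0771/12 = 0.006425, n = 303
FV = $1,325.05 × ((1 + 0.0771/12)^303 − 1) / (0.0771/12)
FV = $1,325.05 × 928.025360
FV = $1,229,680.00

FV = PMT × ((1+r)^n - 1)/r = $1,229,680.00


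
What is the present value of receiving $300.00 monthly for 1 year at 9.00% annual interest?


Present value of an ordinary annuity: PV = PMT × (1 − (1 + r)^(−n)) / r
Monthly rate r = 0.09/12 = 0.0075, n = 12
PV = $300.00 × (1 − (1 + 0.09/12)^(−12)) / (0.09/12)
PV = $300.00 × 11.434913
PV = $3,430.47

PV = PMT × (1-(1+r)^(-n))/r = $3,430.47


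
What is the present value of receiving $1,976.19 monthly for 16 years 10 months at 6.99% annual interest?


Present value of an ordinary annuity: PV = PMT × (1 − (1 + r)^(−n)) / r
Monthly rate r = 0.0699/12 = 0.005825, n = 202
PV = $1,976.19 × (1 − (1 + 0.0699/12)^(−202)) / (0.0699/12)
PV = $1,976.19 × 118.564097
PV = $234,305.18

PV = PMT × (1-(1+r)^(-n))/r = $234,305.18


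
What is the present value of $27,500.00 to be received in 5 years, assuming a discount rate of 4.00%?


Present value formula: PV = FV / (1 + r)^t
PV = $27,500.00 / (1 + 0.04)^5
PV = $27,500.00 / 1.2166529
PV = $22,603.00

PV = FV / (1 + r)^t = $22,603.00


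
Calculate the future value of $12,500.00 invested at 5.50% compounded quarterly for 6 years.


Compound interest formula: A = P(1 + r/n)^(nt)
A = $12,500.00 × (1 + 0.055/4)^(4 × 6)
Growth factor: (1 + 0.055/4)^24 = 1.387845
A = $12,500.00 × 1.387845
A = $17,348.06

A = P(1 + r/n)^(nt) = $17,348.06


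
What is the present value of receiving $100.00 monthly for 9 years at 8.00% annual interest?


Present value of an ordinary annuity: PV = PMT × (1 − (1 + r)^(−n)) / r
Monthly rate r = 0.08/12 ≈ 0.00666667, n = 108
PV = $100.00 × (1 − (1 + 0.08/12)^(−108)) / (0.08/12)
PV = $100.00 × 76.812497
PV = $7,681.25

PV = PMT × (1-(1+r)^(-n))/r = $7,681.25


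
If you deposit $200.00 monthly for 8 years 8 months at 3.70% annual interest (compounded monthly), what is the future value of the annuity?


Future value of an ordinary annuity: FV = PMT × ((1 + r)^n − 1) / r
Monthly rate r = 0.037/12 ≈ 0.00308333, n = 104
FV = $200.00 × ((1 + 0.037/12)^104 − 1) / (0.037/12)
FV = $200.00 × 122.3891247
FV = $24,477.82

FV = PMT × ((1+r)^n - 1)/r = $24,477.82


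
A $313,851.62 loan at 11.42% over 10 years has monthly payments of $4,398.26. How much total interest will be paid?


Total paid over the life of the loan = PMT × n.
Total paid = $4,398.26 × 120 = $527,791.20
Total interest = total paid − principal = $527,791.20 − $313,851.62 = $213,939.58

Total interest = (PMT × n) - PV = $213,939.58


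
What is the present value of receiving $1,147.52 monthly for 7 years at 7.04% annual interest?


Present value of an ordinary annuity: PV = PMT × (1 − (1 + r)^(−n)) / r
Monthly rate r = 0.0704/12 ≈ 0.00586667, n = 84
PV = $1,147.52 × (1 − (1 + 0.0704/12)^(−84)) / (0.0704/12)
PV = $1,147.52 × 66.171522
PV = $75,933.14

PV = PMT × (1-(1+r)^(-n))/r = $75,933.14


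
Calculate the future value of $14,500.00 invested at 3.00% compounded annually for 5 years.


Compound interest formula: A = P(1 + r/n)^(nt)
A = $14,500.00 × (1 + 0.03/1)^(1 × 5)
Growth factor: (1 + 0.03/1)^5 = 1.159274
A = $14,500.00 × 1.159274
A = $16,809.47

A = P(1 + r/n)^(nt) = $16,809.47


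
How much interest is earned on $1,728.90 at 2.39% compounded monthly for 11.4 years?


Compound interest earned = final amount − principal.
A = P(1 + r/n)^(nt) = $1,728.90 × (1 + 0.0239/12)^(12 × 11.4) = $2,269.76
Interest = A − P = $2,269.76 − $1,728.90 = $540.86

Interest = A - P = $540.86


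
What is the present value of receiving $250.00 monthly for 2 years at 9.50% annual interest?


Present value of an ordinary annuity: PV = PMT × (1 − (1 + r)^(−n)) / r
Monthly rate r = 0.095/12 ≈ 0.00791667, n = 24
PV = $250.00 × (1 − (1 + 0.095/12)^(−24)) / (0.095/12)
PV = $250.00 × 21.779615
PV = $5,444.90

PV = PMT × (1-(1+r)^(-n))/r = $5,444.90


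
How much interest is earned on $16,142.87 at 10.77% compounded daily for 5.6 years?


Compound interest earned = final amount − principal.
A = P(1 + r/n)^(nt) = $16,142.87 × (1 + 0.1077/365)^(365 × 5.6) = $29,503.52
Interest = A − P = $29,503.52 − $16,142.87 = $13,360.65

Interest = A - P = $13,360.65


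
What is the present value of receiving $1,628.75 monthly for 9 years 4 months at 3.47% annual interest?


Present value of an ordinary annuity: PV = PMT × (1 − (1 + r)^(−n)) / r
Monthly rate r = 0.0347/12 ≈ 0.00289167, n = 112
PV = $1,628.75 × (1 − (1 + 0.0347/12)^(−112)) / (0.0347/12)
PV = $1,628.75 × 95.555681
PV = $155,636.32

PV = PMT × (1-(1+r)^(-n))/r = $155,636.32


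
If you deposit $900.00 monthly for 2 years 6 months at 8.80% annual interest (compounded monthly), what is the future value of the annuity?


Future value of an ordinary annuity: FV = PMT × ((1 + r)^n − 1) / r
Monthly rate r = 0.088/12 ≈ 0.00733333, n = 30
FV = $900.00 × ((1 + 0.088/12)^30 − 1) / (0.088/12)
FV = $900.00 × 33.419571
FV = $30,077.61

FV = PMT × ((1+r)^n - 1)/r = $30,077.61


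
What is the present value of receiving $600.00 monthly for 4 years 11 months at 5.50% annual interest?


Present value of an ordinary annuity: PV = PMT × (1 − (1 + r)^(−n)) / r
Monthly rate r = 0.055/12 ≈ 0.00458333, n = 59
PV = $600.00 × (1 − (1 + 0.055/12)^(−59)) / (0.055/12)
PV = $600.00 × 51.592786
PV = $30,955.67

PV = PMT × (1-(1+r)^(-n))/r = $30,955.67


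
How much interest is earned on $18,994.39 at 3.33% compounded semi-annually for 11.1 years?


Compound interest earned = final amount − principal.
A = P(1 + r/n)^(nt) = $18,994.39 × (1 + 0.0333/2)^(2 × 11.1) = $27,405.13
Interest = A − P = $27,405.13 − $18,994.39 = $8,410.74

Interest = A - P = $8,410.74


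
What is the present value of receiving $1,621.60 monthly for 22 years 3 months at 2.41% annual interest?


Present value of an ordinary annuity: PV = PMT × (1 − (1 + r)^(−n)) / r
Monthly rate r = 0.0241/12 ≈ 0.00200833, n = 267
PV = $1,621.60 × (1 − (1 + 0.0241/12)^(−267)) / (0.0241/12)
PV = $1,621.60 × 206.506097
PV = $334,870.29

PV = PMT × (1-(1+r)^(-n))/r = $334,870.29


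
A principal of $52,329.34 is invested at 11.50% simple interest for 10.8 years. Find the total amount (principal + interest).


Total amount formula: A = P(1 + rt) = P + P·r·t
Interest: I = P × r × t = $52,329.34 × 0.115 × 10.8 = $64,993.04
A = P + I = $52,329.34 + $64,993.04 = $117,322.38

A = P + I = P(1 + rt) = $117,322.38


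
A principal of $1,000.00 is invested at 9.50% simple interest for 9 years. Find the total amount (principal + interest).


Total amount formula: A = P(1 + rt) = P + P·r·t
Interest: I = P × r × t = $1,000.00 × 0.095 × 9 = $855.00
A = P + I = $1,000.00 + $855.00 = $1,855.00

A = P + I = P(1 + rt) = $1,855.00


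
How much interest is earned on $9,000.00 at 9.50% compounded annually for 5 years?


Compound interest earned = final amount − principal.
A = P(1 + r/n)^(nt) = $9,000.00 × (1 + 0.095/1)^(1 × 5) = $14,168.15
Interest = A − P = $14,168.15 − $9,000.00 = $5,168.15

Interest = A - P = $5,168.15


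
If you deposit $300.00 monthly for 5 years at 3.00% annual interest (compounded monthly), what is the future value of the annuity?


Future value of an ordinary annuity: FV = PMT × ((1 + r)^n − 1) / r
Monthly rate r = 0.03/12 = 0.0025, n = 60
FV = $300.00 × ((1 + 0.03/12)^60 − 1) / (0.03/12)
FV = $300.00 × 64.646713
FV = $19,394.01

FV = PMT × ((1+r)^n - 1)/r = $19,394.01


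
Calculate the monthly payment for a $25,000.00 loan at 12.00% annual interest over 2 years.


Loan payment formula: PMT = PV × r / (1 − (1 + r)^(−n))
Monthly rate r = 0.12/12 = 0.01, n = 24 months
Denominator: 1 − (1 + 0.12/12)^(−24) = 0.212434
PMT = $25,000.00 × (0.12/12) / 0.212434
PMT = $1,176.84 per month

PMT = PV × r / (1-(1+r)^(-n)) = $1,176.84/month


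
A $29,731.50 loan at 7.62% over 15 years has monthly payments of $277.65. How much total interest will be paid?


Total paid over the life of the loan = PMT × n.
Total paid = $277.65 × 180 = $49,977.00
Total interest = total paid − principal = $49,977.00 − $29,731.50 = $20,245.50

Total interest = (PMT × n) - PV = $20,245.50


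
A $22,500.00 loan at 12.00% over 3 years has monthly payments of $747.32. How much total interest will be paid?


Total paid over the life of the loan = PMT × n.
Total paid = $747.32 × 36 = $26,903.52
Total interest = total paid − principal = $26,903.52 − $22,500.00 = $4,403.52

Total interest = (PMT × n) - PV = $4,403.52


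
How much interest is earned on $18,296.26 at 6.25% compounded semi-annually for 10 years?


Compound interest earned = final amount − principal.
A = P(1 + r/n)^(nt) = $18,296.26 × (1 + 0.0625/2)^(2 × 10) = $33,856.46
Interest = A − P = $33,856.46 − $18,296.26 = $15,560.20

Interest = A - P = $15,560.20


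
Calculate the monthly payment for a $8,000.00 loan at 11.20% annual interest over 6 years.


Loan payment formula: PMT = PV × r / (1 − (1 + r)^(−n))
Monthly rate r = 0.112/12 ≈ 0.00933333, n = 72 months
Denominator: 1 − (1 + 0.112/12)^(−72) = 0.487720
PMT = $8,000.00 × (0.112/12) / 0.487720
PMT = $153.09 per month

PMT = PV × r / (1-(1+r)^(-n)) = $153.09/month


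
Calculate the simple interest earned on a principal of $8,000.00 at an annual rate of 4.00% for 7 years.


Simple interest formula: I = P × r × t
I = $8,000.00 × 0.04 × 7
I = $2,240.00

I = P × r × t = $2,240.00


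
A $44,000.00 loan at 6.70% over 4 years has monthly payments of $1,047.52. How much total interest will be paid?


Total paid over the life of the loan = PMT × n.
Total paid = $1,047.52 × 48 = $50,280.96
Total interest = total paid − principal = $50,280.96 − $44,000.00 = $6,280.96

Total interest = (PMT × n) - PV = $6,280.96


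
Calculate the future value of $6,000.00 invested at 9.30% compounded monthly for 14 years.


Compound interest formula: A = P(1 + r/n)^(nt)
A = $6,000.00 × (1 + 0.093/12)^(12 × 14)
Growth factor: (1 + 0.093/12)^168 = 3.658235
A = $6,000.00 × 3.658235
A = $21,949.41

A = P(1 + r/n)^(nt) = $21,949.41


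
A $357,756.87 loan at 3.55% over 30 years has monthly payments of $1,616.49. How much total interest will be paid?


Total paid over the life of the loan = PMT × n.
Total paid = $1,616.49 × 360 = $581,936.40
Total interest = total paid − principal = $581,936.40 − $357,756.87 = $224,179.53

Total interest = (PMT × n) - PV = $224,179.53


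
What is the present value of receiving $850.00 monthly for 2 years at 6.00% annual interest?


Present value of an ordinary annuity: PV = PMT × (1 − (1 + r)^(−n)) / r
Monthly rate r = 0.06/12 = 0.005, n = 24
PV = $850.00 × (1 − (1 + 0.06/12)^(−24)) / (0.06/12)
PV = $850.00 × 22.562866
PV = $19,178.44

PV = PMT × (1-(1+r)^(-n))/r = $19,178.44


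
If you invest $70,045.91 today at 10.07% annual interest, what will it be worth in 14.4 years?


Future value formula: FV = PV × (1 + r)^t
FV = $70,045.91 × (1 + 0.1007)^14.4
FV = $70,045.91 × 3.9813753
FV = $278,879.06

FV = PV × (1 + r)^t = $278,879.06


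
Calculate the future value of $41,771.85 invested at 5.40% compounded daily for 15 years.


Compound interest formula: A = P(1 + r/n)^(nt)
A = $41,771.85 × (1 + 0.054/365)^(365 × 15)
Growth factor: (1 + 0.054/365)^5475 = 2.2477733
A = $41,771.85 × 2.2477733
A = $93,893.65

A = P(1 + r/n)^(nt) = $93,893.65


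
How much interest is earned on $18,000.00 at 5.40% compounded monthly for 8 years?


Compound interest earned = final amount − principal.
A = P(1 + r/n)^(nt) = $18,000.00 × (1 + 0.054/12)^(12 × 8) = $27,699.18
Interest = A − P = $27,699.18 − $18,000.00 = $9,699.18

Interest = A - P = $9,699.18


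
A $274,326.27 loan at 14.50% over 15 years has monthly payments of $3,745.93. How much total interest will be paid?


Total paid over the life of the loan = PMT × n.
Total paid = $3,745.93 × 180 = $674,267.40
Total interest = total paid − principal = $674,267.40 − $274,326.27 = $399,941.13

Total interest = (PMT × n) - PV = $399,941.13


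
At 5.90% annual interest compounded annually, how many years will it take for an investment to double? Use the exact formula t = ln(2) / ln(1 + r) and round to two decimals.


Doubling condition: (1 + r)^t = 2
Take ln of both sides: t × ln(1 + r) = ln(2)
t = ln(2) / ln(1 + r)
t = 0.693147 / 0.057325
t = 12.09

t = ln(2) / ln(1 + r) = 12.09 years


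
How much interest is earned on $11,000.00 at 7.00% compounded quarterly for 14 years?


Compound interest earned = final amount − principal.
A = P(1 + r/n)^(nt) = $11,000.00 × (1 + 0.07/4)^(4 × 14) = $29,061.64
Interest = A − P = $29,061.64 − $11,000.00 = $18,061.64

Interest = A - P = $18,061.64


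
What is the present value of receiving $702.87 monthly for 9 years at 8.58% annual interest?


Present value of an ordinary annuity: PV = PMT × (1 − (1 + r)^(−n)) / r
Monthly rate r = 0.0858/12 = 0.00715, n = 108
PV = $702.87 × (1 − (1 + 0.0858/12)^(−108)) / (0.0858/12)
PV = $702.87 × 75.0676015
PV = $52,762.77

PV = PMT × (1-(1+r)^(-n))/r = $52,762.77


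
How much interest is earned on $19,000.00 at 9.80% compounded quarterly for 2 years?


Compound interest earned = final amount − principal.
A = P(1 + r/n)^(nt) = $19,000.00 × (1 + 0.098/4)^(4 × 2) = $23,059.47
Interest = A − P = $23,059.47 − $19,000.00 = $4,059.47

Interest = A - P = $4,059.47


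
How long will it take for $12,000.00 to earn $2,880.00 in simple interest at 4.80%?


Rearrange the simple interest formula for t:
I = P × r × t  ⇒  t = I / (P × r)
t = $2,880.00 / ($12,000.00 × 0.048)
t = 5

t = I/(P×r) = 5 years


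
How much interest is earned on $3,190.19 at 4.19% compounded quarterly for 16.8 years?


Compound interest earned = final amount − principal.
A = P(1 + r/n)^(nt) = $3,190.19 × (1 + 0.0419/4)^(4 × 16.8) = $6,425.92
Interest = A − P = $6,425.92 − $3,190.19 = $3,235.73

Interest = A - P = $3,235.73


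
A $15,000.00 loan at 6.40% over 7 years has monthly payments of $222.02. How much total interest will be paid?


Total paid over the life of the loan = PMT × n.
Total paid = $222.02 × 84 = $18,649.68
Total interest = total paid − principal = $18,649.68 − $15,000.00 = $3,649.68

Total interest = (PMT × n) - PV = $3,649.68


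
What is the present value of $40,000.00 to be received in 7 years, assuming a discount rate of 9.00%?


Present value formula: PV = FV / (1 + r)^t
PV = $40,000.00 / (1 + 0.09)^7
PV = $40,000.00 / 1.828039
PV = $21,881.37

PV = FV / (1 + r)^t = $21,881.37


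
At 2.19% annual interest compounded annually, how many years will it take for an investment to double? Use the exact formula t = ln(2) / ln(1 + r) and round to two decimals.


Doubling condition: (1 + r)^t = 2
Take ln of both sides: t × ln(1 + r) = ln(2)
t = ln(2) / ln(1 + r)
t = 0.693147 / 0.021664
t = 32.00

t = ln(2) / ln(1 + r) = 32.00 years


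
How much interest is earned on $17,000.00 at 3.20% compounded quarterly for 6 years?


Compound interest earned = final amount − principal.
A = P(1 + r/n)^(nt) = $17,000.00 × (1 + 0.032/4)^(4 × 6) = $20,582.67
Interest = A − P = $20,582.67 − $17,000.00 = $3,582.67

Interest = A - P = $3,582.67


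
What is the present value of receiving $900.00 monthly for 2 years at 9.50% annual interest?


Present value of an ordinary annuity: PV = PMT × (1 − (1 + r)^(−n)) / r
Monthly rate r = 0.095/12 ≈ 0.00791667, n = 24
PV = $900.00 × (1 − (1 + 0.095/12)^(−24)) / (0.095/12)
PV = $900.00 × 21.779615
PV = $19,601.65

PV = PMT × (1-(1+r)^(-n))/r = $19,601.65


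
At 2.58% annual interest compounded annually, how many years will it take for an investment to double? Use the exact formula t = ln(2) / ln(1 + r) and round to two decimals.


Doubling condition: (1 + r)^t = 2
Take ln of both sides: t × ln(1 + r) = ln(2)
t = ln(2) / ln(1 + r)
t = 0.693147 / 0.025473
t = 27.21

t = ln(2) / ln(1 + r) = 27.21 years


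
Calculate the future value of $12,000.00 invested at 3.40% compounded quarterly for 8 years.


Compound interest formula: A = P(1 + r/n)^(nt)
A = $12,000.00 × (1 + 0.034/4)^(4 × 8)
Growth factor: (1 + 0.034/4)^32 = 1.311079
A = $12,000.00 × 1.311079
A = $15,732.95

A = P(1 + r/n)^(nt) = $15,732.95


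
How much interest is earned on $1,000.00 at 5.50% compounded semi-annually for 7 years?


Compound interest earned = final amount − principal.
A = P(1 + r/n)^(nt) = $1,000.00 × (1 + 0.055/2)^(2 × 7) = $1,461.99
Interest = A − P = $1,461.99 − $1,000.00 = $461.99

Interest = A - P = $461.99


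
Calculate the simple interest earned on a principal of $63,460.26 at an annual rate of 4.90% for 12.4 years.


Simple interest formula: I = P × r × t
I = $63,460.26 × 0.049 × 12.4
I = $38,558.45

I = P × r × t = $38,558.45
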